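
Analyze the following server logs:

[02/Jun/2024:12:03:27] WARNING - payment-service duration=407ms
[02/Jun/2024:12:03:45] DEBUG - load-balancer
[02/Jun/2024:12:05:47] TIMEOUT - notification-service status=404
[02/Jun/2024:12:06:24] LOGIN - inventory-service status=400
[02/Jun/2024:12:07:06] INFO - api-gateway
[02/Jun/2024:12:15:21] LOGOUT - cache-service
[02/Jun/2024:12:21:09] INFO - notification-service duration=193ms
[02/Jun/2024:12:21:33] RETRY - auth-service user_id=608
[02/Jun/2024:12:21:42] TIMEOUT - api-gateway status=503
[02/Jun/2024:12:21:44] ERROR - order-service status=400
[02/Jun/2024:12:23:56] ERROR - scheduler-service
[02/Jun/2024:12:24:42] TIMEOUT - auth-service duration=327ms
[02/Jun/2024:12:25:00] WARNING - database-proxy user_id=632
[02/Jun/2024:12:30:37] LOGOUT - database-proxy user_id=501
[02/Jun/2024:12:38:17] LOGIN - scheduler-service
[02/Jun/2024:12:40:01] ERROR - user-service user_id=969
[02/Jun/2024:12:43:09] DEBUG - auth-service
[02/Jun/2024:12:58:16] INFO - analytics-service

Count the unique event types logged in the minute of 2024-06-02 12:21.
4

To count unique event types:

1. Filter events in the minute starting at 2024-06-02 12:21
2. Extract event types from matching entries
3. Count unique types: 4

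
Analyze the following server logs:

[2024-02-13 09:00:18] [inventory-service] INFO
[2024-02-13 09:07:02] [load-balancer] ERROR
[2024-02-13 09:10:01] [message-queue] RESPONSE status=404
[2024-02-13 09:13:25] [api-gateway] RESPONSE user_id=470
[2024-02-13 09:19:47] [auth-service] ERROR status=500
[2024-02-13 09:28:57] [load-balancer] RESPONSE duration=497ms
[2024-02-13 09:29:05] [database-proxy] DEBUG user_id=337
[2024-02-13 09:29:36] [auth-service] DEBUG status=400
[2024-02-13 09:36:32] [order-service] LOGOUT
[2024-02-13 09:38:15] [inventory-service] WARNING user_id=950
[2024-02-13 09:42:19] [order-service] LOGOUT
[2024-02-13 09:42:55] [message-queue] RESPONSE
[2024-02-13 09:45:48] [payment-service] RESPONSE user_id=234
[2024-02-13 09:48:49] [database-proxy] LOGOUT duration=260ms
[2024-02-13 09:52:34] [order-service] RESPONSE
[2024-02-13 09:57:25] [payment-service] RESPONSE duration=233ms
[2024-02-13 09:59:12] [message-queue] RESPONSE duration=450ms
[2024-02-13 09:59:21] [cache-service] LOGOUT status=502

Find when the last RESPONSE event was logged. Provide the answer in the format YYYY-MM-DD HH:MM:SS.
2024-02-13 09:59:12

To find the last event:

1. Filter for all RESPONSE events
2. Sort by timestamp
3. Select the last one
4. Timestamp: 2024-02-13 09:59:12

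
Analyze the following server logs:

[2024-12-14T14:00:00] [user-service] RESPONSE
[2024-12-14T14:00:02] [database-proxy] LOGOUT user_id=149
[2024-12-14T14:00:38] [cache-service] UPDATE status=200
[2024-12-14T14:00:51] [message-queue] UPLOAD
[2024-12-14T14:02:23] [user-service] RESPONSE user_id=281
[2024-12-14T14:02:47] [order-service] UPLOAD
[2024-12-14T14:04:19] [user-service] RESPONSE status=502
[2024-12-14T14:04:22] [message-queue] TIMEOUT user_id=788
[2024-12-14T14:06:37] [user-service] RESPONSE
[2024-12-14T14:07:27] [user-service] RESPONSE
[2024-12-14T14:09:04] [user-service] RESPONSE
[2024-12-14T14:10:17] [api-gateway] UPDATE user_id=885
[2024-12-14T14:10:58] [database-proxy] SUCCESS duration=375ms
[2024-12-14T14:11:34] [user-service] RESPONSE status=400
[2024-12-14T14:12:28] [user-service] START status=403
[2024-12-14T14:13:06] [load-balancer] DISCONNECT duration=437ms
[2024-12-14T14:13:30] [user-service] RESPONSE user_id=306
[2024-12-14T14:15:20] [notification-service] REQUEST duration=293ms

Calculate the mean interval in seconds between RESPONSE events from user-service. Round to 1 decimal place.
115.7

To calculate average interval:

1. Find all RESPONSE events for user-service in order
2. Calculate time gaps between consecutive events
3. Compute mean of gaps: 810 / 7 = 115.7 seconds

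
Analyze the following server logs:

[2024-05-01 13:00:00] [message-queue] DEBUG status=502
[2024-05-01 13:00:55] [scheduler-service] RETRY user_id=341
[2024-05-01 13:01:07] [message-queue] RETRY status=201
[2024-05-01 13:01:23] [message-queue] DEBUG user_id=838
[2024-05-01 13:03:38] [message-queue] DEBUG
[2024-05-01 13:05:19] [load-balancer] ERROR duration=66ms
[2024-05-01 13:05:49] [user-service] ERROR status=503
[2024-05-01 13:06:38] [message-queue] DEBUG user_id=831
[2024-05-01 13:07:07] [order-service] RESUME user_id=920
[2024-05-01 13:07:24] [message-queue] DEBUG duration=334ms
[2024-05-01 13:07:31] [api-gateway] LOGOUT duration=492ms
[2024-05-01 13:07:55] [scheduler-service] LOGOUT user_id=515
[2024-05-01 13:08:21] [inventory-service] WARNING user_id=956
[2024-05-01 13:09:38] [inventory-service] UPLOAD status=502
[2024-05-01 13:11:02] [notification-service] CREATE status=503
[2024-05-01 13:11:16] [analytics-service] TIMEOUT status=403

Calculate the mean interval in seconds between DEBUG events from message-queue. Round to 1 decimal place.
111.0

To calculate average interval:

1. Find all DEBUG events for message-queue in order
2. Calculate time gaps between consecutive events
3. Compute mean of gaps: 444 / 4 = 111.0 seconds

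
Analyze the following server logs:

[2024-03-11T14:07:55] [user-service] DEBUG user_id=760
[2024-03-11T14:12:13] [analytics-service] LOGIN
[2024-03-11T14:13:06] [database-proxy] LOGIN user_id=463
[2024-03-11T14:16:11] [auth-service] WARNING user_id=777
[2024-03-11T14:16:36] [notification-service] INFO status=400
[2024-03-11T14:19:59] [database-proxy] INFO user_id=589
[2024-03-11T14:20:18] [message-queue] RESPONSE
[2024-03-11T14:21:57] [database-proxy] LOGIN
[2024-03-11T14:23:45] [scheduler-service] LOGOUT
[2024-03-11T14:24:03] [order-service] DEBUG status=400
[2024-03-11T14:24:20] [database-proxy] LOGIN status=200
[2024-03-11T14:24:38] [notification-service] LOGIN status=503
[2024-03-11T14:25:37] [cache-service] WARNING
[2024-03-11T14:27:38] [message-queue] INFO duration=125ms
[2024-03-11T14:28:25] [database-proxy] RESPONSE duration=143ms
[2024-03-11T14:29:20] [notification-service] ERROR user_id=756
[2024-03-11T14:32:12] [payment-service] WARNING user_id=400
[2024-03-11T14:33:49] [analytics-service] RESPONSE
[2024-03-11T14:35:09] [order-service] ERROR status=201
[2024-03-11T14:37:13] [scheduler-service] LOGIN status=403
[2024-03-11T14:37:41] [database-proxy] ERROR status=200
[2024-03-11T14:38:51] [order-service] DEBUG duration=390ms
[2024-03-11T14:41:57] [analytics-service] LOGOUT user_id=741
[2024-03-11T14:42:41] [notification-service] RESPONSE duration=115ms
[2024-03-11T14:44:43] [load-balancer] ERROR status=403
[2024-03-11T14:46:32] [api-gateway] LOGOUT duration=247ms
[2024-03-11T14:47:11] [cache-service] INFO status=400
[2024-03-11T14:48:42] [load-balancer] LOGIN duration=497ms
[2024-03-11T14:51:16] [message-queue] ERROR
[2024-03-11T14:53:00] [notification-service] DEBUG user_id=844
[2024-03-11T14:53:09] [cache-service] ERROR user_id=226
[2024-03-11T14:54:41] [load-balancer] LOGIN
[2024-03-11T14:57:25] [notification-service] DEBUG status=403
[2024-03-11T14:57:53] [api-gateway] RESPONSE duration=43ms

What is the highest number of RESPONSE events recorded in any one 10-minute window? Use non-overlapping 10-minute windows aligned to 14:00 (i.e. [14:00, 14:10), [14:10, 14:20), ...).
2

To find the burst window:

1. Divide the log period into non-overlapping 10-minute windows starting at 14:00
2. Count RESPONSE events in each window
3. Find the window with maximum count
4. Maximum events in a window: 2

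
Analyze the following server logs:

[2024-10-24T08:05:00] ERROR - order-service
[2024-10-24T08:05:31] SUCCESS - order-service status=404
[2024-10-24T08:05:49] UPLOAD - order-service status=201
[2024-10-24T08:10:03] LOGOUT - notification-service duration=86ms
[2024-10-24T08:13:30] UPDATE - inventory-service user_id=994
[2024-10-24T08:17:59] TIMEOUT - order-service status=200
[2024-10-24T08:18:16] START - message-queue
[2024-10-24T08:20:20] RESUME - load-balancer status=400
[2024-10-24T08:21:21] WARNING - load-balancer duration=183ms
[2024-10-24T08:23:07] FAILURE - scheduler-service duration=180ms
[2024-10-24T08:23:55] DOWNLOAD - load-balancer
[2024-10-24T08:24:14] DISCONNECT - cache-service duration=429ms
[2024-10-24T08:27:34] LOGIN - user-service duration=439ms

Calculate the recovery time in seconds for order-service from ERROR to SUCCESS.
31

To calculate recovery time:

1. Find ERROR event for order-service: 2024-10-24T08:05:00
2. Find next SUCCESS event for order-service: 2024-10-24T08:05:31
3. Recovery time: 2024-10-24T08:05:31 - 2024-10-24T08:05:00 = 31 seconds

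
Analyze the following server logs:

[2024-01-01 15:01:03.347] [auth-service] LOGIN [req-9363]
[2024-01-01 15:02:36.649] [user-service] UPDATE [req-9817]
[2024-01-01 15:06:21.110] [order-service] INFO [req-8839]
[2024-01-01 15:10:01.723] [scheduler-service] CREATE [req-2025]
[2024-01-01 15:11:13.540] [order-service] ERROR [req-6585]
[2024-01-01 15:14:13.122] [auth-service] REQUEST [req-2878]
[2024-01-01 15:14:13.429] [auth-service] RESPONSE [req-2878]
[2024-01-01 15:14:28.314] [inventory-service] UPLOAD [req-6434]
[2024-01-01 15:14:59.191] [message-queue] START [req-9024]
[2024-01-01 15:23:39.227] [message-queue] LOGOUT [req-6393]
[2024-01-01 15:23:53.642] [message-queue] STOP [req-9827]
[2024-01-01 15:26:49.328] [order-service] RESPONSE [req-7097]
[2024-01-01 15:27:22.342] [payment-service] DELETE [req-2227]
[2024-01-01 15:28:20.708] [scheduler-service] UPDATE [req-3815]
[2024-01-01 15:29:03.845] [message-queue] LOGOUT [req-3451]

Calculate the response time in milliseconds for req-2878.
307

To calculate latency:

1. Find REQUEST with id req-2878: 2024-01-01 15:14:13.122
2. Find RESPONSE with id req-2878: 2024-01-01 15:14:13.429
3. Latency: 2024-01-01 15:14:13.429 - 2024-01-01 15:14:13.122 = 307ms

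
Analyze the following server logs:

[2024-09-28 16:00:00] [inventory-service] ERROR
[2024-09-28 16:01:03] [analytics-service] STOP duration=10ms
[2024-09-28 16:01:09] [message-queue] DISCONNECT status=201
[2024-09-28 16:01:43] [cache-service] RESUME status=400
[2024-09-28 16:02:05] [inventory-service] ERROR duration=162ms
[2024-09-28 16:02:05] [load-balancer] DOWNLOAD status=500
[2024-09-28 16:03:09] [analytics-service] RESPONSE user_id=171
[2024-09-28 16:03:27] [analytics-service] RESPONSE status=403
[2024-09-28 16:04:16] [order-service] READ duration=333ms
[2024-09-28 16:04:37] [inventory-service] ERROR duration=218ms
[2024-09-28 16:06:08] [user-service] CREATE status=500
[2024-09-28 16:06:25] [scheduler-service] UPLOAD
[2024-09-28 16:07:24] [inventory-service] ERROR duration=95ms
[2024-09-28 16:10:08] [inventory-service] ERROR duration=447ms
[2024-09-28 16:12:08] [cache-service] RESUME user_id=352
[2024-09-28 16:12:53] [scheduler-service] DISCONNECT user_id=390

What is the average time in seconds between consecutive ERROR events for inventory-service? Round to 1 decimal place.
152.0

To calculate average interval:

1. Find all ERROR events for inventory-service in order
2. Calculate time gaps between consecutive events
3. Compute mean of gaps: 608 / 4 = 152.0 seconds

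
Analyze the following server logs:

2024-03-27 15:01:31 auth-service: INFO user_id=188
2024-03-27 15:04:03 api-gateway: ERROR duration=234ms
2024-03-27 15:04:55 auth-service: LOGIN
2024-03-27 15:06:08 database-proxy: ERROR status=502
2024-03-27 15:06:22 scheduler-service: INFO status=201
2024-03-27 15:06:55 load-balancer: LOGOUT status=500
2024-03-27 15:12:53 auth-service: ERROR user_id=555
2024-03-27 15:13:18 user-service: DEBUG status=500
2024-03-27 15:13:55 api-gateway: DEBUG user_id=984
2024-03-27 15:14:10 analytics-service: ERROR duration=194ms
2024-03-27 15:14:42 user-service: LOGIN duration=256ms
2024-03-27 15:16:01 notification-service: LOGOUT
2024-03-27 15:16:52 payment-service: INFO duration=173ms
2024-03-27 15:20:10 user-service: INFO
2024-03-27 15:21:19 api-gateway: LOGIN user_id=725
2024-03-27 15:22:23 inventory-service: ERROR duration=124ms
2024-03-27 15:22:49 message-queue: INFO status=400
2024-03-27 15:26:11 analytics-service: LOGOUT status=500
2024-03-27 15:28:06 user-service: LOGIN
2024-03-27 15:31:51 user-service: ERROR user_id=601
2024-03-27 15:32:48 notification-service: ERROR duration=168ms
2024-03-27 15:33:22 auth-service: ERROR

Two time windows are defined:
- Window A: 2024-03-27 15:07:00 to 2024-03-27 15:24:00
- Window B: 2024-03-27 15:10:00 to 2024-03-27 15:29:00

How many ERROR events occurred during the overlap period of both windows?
3

To find overlap events:

1. Window A: 2024-03-27 15:07:00 to 2024-03-27 15:24:00
2. Window B: 2024-03-27 15:10:00 to 2024-03-27 15:29:00
3. Overlap period: 2024-03-27 15:10:00 to 2024-03-27 15:24:00
4. Count ERROR events in overlap: 3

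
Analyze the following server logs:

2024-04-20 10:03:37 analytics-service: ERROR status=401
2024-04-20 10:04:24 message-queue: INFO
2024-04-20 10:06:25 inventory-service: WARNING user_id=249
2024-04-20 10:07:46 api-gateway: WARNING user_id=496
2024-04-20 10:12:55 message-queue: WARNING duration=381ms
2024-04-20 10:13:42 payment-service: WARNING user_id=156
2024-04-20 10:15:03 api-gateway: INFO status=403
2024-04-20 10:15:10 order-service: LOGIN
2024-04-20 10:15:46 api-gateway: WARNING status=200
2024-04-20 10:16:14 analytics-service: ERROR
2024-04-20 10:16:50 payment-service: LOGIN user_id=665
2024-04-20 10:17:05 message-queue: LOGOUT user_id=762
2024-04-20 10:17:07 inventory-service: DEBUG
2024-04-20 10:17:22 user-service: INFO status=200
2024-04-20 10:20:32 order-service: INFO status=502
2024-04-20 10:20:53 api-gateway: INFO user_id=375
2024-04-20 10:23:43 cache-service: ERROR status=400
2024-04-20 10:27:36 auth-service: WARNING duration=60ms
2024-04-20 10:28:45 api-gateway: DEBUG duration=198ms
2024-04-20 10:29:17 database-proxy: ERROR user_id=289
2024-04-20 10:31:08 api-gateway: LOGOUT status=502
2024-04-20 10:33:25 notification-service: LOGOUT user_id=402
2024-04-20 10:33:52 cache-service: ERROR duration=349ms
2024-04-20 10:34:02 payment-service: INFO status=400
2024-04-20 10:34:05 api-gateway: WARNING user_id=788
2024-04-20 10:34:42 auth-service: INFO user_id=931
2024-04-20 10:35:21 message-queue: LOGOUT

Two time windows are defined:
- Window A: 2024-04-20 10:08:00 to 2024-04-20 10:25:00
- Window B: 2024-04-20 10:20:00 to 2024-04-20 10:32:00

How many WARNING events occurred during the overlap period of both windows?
0

To find overlap events:

1. Window A: 2024-04-20 10:08:00 to 2024-04-20 10:25:00
2. Window B: 2024-04-20 10:20:00 to 2024-04-20 10:32:00
3. Overlap period: 2024-04-20 10:20:00 to 2024-04-20 10:25:00
4. Count WARNING events in overlap: 0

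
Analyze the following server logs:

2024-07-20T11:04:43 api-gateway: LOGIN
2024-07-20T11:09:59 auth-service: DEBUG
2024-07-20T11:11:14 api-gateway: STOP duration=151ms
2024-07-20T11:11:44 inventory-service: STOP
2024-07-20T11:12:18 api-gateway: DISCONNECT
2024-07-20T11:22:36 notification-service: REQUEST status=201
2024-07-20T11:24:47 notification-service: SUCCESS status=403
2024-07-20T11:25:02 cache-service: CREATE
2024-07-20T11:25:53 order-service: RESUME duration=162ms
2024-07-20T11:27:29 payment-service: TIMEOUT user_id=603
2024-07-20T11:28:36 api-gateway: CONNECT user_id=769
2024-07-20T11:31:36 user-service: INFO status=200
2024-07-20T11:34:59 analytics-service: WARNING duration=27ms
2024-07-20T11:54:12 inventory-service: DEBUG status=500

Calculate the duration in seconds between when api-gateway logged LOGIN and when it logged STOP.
391

To find the time between events:

1. Locate the first LOGIN event for api-gateway: 2024-07-20T11:04:43
2. Locate the first STOP event for api-gateway: 2024-07-20T11:11:14
3. Calculate the difference: 2024-07-20T11:11:14 - 2024-07-20T11:04:43 = 391 seconds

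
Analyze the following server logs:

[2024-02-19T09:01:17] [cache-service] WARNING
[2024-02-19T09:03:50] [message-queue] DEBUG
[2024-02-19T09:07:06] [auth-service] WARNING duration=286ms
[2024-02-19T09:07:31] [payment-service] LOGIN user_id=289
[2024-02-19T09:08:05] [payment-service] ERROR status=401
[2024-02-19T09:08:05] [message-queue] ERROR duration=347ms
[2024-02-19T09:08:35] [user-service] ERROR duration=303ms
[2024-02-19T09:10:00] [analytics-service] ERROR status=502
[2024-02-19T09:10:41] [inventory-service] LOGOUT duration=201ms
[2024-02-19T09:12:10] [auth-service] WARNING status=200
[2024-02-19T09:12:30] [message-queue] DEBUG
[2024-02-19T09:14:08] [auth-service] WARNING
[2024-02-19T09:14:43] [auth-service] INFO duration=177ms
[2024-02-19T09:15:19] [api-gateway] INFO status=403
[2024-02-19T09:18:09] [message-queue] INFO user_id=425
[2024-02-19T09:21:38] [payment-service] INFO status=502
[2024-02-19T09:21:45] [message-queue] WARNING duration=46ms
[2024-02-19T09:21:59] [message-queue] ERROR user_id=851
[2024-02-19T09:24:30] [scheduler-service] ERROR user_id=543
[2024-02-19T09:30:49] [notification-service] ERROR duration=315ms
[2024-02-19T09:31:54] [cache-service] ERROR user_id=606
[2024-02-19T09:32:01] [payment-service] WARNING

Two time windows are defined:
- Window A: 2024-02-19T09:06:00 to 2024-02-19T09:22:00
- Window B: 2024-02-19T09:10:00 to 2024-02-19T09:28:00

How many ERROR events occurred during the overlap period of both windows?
2

To find overlap events:

1. Window A: 2024-02-19T09:06:00 to 2024-02-19T09:22:00
2. Window B: 2024-02-19T09:10:00 to 2024-02-19T09:28:00
3. Overlap period: 2024-02-19T09:10:00 to 2024-02-19T09:22:00
4. Count ERROR events in overlap: 2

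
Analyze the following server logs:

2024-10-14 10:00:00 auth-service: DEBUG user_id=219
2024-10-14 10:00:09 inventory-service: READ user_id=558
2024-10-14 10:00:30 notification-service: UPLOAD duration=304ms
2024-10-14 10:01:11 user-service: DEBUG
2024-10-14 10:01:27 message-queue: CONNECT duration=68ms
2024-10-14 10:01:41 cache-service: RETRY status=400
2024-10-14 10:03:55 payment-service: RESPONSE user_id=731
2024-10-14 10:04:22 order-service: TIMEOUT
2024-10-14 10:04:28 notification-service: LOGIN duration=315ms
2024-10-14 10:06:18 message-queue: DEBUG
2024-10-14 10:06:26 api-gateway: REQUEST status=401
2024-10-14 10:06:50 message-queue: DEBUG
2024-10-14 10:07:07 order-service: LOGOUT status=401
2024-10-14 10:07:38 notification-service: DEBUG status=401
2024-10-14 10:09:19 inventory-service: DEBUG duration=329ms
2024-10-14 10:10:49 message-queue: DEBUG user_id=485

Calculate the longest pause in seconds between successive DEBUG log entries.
307

To find the longest gap:

1. Extract all DEBUG events in chronological order
2. Calculate time differences between consecutive events
3. Find the maximum difference
4. Longest gap: 307 seconds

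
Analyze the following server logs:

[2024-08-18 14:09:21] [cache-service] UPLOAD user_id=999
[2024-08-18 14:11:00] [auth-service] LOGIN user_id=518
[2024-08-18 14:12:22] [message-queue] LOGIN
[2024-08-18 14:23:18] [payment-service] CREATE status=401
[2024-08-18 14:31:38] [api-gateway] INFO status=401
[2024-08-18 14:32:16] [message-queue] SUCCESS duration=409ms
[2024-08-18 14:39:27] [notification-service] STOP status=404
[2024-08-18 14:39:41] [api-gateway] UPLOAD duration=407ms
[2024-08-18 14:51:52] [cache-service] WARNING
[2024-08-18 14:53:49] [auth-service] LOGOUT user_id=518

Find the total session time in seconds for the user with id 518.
2569

To calculate session duration:

1. Find LOGIN event for user_id=518: 2024-08-18 14:11:00
2. Find LOGOUT event for user_id=518: 2024-08-18 14:53:49
3. Session duration: 2024-08-18 14:53:49 - 2024-08-18 14:11:00 = 2569 seconds (42 minutes)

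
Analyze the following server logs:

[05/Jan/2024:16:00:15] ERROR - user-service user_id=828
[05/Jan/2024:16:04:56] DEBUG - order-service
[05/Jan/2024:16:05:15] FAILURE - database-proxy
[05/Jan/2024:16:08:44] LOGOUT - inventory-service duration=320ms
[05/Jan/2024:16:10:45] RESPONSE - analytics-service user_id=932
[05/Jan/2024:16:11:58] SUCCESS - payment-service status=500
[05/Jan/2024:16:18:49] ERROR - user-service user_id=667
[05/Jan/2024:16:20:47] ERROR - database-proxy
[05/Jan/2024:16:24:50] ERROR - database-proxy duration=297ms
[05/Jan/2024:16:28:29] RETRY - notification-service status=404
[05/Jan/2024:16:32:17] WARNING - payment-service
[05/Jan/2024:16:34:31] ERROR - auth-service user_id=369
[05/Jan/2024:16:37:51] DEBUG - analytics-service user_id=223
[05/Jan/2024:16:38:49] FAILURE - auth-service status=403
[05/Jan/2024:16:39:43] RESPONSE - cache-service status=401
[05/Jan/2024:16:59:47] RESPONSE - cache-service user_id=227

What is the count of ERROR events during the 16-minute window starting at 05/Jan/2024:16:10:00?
3

To count events in the time window:

1. Window boundaries: 05/Jan/2024:16:10:00 to 05/Jan/2024:16:26:00
2. Filter for ERROR events within this window
3. Count matching events: 3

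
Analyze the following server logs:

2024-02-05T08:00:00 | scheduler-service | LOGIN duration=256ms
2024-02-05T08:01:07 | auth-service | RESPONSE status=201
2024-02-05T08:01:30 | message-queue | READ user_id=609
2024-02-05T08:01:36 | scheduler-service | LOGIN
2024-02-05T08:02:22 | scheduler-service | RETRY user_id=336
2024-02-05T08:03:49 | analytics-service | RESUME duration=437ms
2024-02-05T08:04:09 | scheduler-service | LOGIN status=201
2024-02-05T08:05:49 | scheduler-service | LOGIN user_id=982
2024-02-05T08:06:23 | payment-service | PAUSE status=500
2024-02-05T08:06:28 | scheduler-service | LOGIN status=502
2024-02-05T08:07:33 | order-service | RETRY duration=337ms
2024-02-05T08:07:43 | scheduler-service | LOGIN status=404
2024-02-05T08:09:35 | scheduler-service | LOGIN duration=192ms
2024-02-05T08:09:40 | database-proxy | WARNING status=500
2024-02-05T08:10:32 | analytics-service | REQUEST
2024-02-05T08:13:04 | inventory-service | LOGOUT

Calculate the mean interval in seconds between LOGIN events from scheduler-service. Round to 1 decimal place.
95.8

To calculate average interval:

1. Find all LOGIN events for scheduler-service in order
2. Calculate time gaps between consecutive events
3. Compute mean of gaps: 575 / 6 = 95.8 seconds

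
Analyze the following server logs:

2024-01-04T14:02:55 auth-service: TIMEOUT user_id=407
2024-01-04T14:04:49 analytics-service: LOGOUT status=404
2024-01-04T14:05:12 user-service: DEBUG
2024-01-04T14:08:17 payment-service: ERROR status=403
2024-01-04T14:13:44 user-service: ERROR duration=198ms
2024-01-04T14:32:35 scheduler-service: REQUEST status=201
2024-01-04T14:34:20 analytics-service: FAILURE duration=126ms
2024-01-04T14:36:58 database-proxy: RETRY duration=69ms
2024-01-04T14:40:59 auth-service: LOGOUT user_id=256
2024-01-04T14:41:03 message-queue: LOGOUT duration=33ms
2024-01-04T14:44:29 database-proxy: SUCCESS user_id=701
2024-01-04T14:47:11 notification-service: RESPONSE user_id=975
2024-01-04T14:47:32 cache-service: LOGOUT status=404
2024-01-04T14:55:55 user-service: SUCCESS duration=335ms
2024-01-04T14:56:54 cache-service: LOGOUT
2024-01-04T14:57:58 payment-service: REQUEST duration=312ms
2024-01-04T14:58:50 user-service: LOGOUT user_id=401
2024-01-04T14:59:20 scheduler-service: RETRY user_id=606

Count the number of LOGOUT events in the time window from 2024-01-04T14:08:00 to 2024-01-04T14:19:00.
0

To count events in the time window:

1. Window boundaries: 2024-01-04T14:08:00 to 2024-01-04T14:19:00
2. Filter for LOGOUT events within this window
3. Count matching events: 0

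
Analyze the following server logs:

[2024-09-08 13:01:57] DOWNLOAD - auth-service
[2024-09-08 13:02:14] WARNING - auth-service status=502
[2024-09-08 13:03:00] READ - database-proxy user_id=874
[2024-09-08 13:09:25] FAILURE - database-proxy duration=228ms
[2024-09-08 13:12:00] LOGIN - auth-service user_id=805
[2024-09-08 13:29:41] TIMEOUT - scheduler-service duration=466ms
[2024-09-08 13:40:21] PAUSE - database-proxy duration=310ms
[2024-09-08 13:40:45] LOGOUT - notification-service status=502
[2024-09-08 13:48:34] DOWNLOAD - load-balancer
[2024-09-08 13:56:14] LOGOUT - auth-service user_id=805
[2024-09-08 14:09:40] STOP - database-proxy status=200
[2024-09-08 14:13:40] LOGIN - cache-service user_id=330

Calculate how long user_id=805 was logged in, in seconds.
2654

To calculate session duration:

1. Find LOGIN event for user_id=805: 2024-09-08 13:12:00
2. Find LOGOUT event for user_id=805: 2024-09-08 13:56:14
3. Session duration: 2024-09-08 13:56:14 - 2024-09-08 13:12:00 = 2654 seconds (44 minutes)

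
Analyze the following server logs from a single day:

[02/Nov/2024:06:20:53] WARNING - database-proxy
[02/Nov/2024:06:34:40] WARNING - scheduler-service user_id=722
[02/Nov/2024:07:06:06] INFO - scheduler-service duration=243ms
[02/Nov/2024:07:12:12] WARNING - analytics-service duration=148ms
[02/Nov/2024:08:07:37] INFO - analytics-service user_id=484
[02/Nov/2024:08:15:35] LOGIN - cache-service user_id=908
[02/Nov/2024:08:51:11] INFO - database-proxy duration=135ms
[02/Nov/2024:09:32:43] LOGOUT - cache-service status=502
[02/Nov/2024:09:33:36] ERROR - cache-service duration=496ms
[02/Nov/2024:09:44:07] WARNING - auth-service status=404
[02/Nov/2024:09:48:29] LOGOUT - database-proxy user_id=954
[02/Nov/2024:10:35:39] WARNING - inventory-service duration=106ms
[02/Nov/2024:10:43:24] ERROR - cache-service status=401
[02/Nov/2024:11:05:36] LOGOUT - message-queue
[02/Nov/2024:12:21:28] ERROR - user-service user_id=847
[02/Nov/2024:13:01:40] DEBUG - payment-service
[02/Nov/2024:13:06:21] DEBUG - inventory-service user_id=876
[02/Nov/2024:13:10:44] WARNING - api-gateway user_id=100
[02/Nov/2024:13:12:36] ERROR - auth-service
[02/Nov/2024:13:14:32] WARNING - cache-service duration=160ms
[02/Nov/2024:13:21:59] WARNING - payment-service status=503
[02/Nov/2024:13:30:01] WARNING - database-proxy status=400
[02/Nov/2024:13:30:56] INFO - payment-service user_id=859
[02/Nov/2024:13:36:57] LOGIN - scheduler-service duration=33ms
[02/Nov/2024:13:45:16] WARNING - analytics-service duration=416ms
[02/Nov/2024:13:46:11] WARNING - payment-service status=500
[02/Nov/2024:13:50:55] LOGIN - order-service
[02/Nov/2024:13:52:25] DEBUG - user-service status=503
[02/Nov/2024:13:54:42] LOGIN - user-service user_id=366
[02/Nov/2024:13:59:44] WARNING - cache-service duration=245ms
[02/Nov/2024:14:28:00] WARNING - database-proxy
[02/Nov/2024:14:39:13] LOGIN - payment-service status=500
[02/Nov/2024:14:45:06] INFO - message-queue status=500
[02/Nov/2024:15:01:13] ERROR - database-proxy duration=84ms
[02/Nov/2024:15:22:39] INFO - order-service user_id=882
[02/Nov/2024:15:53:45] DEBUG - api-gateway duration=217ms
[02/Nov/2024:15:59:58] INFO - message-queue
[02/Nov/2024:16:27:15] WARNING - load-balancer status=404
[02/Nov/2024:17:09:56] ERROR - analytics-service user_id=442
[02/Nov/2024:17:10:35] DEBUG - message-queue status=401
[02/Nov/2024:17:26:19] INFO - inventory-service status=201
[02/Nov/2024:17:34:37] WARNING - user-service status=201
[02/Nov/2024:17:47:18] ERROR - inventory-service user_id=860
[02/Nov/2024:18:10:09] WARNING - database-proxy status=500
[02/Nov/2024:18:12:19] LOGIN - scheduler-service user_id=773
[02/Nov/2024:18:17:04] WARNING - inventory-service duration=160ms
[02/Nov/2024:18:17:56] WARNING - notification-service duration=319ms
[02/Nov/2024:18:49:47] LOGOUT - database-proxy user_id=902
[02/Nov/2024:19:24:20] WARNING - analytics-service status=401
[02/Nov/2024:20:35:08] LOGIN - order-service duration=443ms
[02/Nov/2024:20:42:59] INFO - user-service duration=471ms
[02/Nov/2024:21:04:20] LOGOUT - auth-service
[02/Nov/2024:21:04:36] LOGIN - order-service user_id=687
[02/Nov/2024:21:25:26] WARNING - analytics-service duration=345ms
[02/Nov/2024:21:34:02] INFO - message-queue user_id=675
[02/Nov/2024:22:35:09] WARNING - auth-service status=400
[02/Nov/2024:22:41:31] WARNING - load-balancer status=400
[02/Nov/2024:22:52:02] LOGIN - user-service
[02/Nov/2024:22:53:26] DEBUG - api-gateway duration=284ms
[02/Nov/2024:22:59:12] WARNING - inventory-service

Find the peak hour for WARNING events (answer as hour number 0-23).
13

To find the peak hour:

1. Group all WARNING events by hour
2. Count events in each hour
3. Find hour with maximum count
4. Peak hour: 13 (with 7 events)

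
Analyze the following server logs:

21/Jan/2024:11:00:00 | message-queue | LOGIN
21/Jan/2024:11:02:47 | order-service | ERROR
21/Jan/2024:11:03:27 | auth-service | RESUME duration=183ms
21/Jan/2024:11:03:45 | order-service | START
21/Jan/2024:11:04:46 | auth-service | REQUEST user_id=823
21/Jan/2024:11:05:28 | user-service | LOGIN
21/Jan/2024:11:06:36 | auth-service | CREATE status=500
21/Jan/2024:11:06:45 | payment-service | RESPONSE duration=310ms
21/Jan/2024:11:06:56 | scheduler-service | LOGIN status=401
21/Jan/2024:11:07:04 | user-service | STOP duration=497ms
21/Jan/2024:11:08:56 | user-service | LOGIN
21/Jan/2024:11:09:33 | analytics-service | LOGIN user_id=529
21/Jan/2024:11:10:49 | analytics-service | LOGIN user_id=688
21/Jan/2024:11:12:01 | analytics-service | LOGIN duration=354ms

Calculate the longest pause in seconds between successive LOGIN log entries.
328

To find the longest gap:

1. Extract all LOGIN events in chronological order
2. Calculate time differences between consecutive events
3. Find the maximum difference
4. Longest gap: 328 seconds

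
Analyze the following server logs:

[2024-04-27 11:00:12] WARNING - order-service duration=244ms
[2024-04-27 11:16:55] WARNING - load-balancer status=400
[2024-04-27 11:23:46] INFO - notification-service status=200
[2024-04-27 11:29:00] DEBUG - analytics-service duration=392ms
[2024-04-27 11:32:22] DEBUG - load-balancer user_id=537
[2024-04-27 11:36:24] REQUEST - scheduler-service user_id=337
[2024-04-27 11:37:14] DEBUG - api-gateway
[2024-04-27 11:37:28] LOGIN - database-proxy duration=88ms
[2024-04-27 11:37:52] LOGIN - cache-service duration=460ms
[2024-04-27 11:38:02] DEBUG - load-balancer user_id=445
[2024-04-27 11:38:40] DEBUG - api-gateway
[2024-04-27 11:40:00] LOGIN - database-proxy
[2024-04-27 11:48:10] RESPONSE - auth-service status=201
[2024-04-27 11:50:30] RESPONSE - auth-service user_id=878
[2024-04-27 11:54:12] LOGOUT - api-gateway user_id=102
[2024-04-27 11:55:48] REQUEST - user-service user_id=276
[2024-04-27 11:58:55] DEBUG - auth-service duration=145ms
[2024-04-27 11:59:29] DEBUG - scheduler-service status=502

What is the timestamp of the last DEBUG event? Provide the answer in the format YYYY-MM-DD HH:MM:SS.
2024-04-27 11:59:29

To find the last event:

1. Filter for all DEBUG events
2. Sort by timestamp
3. Select the last one
4. Timestamp: 2024-04-27 11:59:29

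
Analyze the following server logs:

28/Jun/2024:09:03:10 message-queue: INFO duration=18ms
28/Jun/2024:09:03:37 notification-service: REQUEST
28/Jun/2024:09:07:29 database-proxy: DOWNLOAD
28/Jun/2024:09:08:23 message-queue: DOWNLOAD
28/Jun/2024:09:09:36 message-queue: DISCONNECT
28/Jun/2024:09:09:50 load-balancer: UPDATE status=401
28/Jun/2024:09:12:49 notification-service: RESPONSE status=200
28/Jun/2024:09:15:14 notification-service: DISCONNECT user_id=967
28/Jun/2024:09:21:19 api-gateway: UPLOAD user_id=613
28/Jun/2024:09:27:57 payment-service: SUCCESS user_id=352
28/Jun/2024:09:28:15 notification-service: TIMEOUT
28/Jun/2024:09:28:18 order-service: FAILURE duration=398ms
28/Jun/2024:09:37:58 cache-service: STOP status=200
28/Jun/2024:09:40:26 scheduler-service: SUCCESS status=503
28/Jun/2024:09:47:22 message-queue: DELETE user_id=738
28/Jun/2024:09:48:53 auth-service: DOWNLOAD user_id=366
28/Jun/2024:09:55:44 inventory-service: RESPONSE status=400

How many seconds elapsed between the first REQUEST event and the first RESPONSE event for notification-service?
552

To find the time between events:

1. Locate the first REQUEST event for notification-service: 28/Jun/2024:09:03:37
2. Locate the first RESPONSE event for notification-service: 28/Jun/2024:09:12:49
3. Calculate the difference: 28/Jun/2024:09:12:49 - 28/Jun/2024:09:03:37 = 552 seconds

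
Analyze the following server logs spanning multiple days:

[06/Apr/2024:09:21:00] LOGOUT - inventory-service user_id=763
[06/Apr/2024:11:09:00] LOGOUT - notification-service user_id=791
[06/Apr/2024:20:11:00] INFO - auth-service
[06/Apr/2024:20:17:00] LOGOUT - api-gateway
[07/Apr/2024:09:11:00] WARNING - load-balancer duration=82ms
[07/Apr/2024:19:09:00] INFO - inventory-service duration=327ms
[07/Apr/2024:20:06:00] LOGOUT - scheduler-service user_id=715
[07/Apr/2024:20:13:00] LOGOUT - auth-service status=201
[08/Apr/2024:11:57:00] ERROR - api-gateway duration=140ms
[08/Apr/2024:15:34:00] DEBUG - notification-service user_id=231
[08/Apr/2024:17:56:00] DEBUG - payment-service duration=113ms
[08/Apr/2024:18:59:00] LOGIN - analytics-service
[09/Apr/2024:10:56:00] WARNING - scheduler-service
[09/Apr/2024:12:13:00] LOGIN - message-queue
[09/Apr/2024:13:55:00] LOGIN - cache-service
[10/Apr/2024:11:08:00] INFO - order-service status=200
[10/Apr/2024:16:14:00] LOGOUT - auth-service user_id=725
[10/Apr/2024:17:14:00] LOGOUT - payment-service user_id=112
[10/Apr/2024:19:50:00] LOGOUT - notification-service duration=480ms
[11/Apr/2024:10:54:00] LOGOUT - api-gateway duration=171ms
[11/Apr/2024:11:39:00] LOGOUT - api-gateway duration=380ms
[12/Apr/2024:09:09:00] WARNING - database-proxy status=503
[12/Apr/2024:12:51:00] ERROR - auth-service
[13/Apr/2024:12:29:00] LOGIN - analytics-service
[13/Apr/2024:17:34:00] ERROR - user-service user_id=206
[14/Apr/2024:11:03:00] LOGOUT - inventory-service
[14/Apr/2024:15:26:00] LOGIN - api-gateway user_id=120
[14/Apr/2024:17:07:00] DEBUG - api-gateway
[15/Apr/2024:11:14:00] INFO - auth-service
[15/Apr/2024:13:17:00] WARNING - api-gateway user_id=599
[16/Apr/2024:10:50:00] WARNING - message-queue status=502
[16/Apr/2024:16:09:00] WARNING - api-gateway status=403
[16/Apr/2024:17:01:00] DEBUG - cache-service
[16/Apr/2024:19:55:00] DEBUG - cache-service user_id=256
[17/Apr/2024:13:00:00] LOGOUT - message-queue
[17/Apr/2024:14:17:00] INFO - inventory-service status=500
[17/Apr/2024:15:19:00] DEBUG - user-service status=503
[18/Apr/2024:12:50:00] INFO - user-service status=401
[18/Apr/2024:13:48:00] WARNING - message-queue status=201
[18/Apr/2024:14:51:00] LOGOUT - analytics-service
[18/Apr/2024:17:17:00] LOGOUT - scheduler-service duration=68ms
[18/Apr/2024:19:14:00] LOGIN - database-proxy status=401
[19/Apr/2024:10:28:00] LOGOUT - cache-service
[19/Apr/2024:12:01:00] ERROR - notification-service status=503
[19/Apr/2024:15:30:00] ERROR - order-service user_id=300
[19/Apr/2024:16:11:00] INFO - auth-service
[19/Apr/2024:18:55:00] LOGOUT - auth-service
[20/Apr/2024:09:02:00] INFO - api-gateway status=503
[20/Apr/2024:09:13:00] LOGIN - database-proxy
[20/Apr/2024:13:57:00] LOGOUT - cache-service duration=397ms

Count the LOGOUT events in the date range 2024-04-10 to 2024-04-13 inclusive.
5

To filter by date range:

1. Date range: 2024-04-10 through 2024-04-13, both dates inclusive
2. Filter for LOGOUT events whose date falls in this range
3. Count matching events: 5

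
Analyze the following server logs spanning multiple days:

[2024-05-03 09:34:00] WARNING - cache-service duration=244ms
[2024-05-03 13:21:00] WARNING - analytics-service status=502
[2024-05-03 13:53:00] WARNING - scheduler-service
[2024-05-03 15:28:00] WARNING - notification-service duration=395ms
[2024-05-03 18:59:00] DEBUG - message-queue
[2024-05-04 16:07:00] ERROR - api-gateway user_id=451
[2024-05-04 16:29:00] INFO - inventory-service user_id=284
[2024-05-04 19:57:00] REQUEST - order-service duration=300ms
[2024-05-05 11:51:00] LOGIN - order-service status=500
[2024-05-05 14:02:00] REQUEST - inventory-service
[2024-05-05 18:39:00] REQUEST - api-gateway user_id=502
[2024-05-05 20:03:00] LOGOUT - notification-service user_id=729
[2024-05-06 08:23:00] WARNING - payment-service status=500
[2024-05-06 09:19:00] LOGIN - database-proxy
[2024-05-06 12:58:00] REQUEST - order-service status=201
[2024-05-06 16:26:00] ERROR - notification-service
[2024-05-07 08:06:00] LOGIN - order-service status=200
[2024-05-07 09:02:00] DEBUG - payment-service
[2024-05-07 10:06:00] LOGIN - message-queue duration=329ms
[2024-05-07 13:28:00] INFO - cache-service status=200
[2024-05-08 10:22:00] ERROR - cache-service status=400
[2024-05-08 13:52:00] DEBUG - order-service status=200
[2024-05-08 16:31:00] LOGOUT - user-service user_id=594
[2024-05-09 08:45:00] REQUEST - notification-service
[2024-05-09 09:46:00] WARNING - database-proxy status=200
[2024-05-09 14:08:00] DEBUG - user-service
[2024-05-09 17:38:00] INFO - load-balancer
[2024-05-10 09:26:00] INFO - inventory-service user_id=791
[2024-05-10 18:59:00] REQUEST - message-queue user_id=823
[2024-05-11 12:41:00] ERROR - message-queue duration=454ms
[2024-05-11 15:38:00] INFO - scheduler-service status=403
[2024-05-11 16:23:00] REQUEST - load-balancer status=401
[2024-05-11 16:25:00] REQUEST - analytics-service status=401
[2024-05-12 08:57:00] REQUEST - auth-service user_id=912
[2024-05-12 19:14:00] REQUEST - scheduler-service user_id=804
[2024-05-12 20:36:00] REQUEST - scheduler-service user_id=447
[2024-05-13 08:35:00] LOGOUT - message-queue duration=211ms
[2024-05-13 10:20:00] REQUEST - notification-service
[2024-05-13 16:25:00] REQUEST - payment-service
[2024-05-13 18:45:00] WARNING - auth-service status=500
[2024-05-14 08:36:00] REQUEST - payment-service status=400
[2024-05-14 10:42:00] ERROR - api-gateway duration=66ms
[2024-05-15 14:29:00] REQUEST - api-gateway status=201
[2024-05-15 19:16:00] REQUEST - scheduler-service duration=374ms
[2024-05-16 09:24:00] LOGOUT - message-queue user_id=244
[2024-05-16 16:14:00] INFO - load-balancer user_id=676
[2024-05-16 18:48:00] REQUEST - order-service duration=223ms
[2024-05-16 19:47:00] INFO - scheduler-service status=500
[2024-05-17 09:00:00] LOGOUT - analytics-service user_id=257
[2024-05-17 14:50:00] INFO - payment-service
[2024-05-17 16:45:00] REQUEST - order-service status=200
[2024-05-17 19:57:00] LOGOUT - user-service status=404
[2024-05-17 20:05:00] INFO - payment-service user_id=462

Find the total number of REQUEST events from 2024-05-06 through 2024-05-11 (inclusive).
5

To filter by date range:

1. Date range: 2024-05-06 through 2024-05-11, both dates inclusive
2. Filter for REQUEST events whose date falls in this range
3. Count matching events: 5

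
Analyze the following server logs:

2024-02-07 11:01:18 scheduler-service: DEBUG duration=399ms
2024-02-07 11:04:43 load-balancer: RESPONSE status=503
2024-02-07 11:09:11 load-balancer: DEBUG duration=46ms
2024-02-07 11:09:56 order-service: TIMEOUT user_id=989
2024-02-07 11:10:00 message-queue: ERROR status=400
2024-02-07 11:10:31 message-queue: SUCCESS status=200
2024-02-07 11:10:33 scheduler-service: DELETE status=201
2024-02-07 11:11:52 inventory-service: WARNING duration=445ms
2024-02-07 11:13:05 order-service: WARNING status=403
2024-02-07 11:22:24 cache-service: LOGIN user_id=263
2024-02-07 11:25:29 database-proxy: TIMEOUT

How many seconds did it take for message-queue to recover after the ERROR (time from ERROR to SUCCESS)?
31

To calculate recovery time:

1. Find ERROR event for message-queue: 2024-02-07 11:10:00
2. Find next SUCCESS event for message-queue: 2024-02-07 11:10:31
3. Recovery time: 2024-02-07 11:10:31 - 2024-02-07 11:10:00 = 31 seconds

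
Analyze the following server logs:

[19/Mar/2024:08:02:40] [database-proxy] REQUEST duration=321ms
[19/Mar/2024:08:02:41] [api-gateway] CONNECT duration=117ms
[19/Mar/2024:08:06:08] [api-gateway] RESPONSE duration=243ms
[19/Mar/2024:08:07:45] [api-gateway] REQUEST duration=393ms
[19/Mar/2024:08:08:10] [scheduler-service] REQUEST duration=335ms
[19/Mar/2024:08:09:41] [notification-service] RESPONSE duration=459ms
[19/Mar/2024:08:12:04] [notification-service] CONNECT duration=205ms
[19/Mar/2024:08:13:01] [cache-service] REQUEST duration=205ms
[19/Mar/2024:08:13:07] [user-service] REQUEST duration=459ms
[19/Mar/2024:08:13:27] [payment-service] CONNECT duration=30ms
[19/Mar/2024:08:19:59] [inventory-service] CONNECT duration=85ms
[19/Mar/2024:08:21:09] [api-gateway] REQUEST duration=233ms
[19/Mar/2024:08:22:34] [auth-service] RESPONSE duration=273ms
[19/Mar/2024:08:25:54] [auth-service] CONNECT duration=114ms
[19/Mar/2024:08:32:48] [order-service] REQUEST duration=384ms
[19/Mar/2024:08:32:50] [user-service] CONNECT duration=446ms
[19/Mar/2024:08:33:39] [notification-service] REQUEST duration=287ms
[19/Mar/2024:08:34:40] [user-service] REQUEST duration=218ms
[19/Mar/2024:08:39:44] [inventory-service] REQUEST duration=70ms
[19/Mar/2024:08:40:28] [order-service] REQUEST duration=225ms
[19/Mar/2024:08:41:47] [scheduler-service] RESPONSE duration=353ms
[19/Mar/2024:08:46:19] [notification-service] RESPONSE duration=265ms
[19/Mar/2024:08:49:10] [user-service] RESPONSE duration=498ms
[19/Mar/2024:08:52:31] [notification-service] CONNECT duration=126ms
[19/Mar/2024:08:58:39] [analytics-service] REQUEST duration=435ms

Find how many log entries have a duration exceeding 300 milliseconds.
10

To count timeouts:

1. Threshold: 300ms
2. Extract duration from each log entry
3. Count entries where duration > 300
4. Timeout count: 10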